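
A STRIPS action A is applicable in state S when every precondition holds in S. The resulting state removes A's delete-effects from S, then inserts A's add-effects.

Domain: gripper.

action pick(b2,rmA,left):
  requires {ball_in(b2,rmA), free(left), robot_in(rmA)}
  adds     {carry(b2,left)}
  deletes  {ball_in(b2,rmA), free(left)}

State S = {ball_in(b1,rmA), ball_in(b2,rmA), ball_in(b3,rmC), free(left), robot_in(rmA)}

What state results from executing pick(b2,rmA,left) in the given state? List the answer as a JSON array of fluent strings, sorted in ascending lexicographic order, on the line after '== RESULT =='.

Progress:
  pre ⊆ S: {ball_in(b2,rmA), free(left), robot_in(rmA)} ⊆ S  — applicable
  S \ del = {ball_in(b1,rmA), ball_in(b3,rmC), robot_in(rmA)}
  ∪ add   = {ball_in(b1,rmA), ball_in(b3,rmC), carry(b2,left), robot_in(rmA)}

== RESULT ==
["ball_in(b1,rmA)", "ball_in(b3,rmC)", "carry(b2,left)", "robot_in(rmA)"]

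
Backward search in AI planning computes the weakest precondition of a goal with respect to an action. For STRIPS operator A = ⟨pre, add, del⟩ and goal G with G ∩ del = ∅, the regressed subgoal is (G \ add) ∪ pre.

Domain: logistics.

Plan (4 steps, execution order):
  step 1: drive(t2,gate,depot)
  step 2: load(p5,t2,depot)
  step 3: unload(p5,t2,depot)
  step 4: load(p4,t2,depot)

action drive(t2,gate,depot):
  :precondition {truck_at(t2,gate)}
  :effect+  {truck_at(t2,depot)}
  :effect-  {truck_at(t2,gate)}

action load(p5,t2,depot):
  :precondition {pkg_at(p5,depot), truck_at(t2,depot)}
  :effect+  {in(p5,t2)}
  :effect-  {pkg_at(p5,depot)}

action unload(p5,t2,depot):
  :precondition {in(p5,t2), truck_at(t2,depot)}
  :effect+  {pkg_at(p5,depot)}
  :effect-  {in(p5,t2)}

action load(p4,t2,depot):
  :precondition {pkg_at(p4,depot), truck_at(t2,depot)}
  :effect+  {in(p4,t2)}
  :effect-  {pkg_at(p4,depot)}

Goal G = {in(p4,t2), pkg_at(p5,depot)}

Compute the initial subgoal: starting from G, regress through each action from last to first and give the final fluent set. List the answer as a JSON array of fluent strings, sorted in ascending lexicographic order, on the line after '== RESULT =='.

Regress step by step:
  through step 4 (load(p4,t2,depot)): drop {in(p4,t2)}, keep {pkg_at(p5,depot)}, require {pkg_at(p4,depot), truck_at(t2,depot)}
    → {pkg_at(p4,depot), pkg_at(p5,depot), truck_at(t2,depot)}
  through step 3 (unload(p5,t2,depot)): drop {pkg_at(p5,depot)}, keep {pkg_at(p4,depot), truck_at(t2,depot)}, require {in(p5,t2), truck_at(t2,depot)}
    → {in(p5,t2), pkg_at(p4,depot), truck_at(t2,depot)}
  through step 2 (load(p5,t2,depot)): drop {in(p5,t2)}, keep {pkg_at(p4,depot), truck_at(t2,depot)}, require {pkg_at(p5,depot), truck_at(t2,depot)}
    → {pkg_at(p4,depot), pkg_at(p5,depot), truck_at(t2,depot)}
  through step 1 (drive(t2,gate,depot)): drop {truck_at(t2,depot)}, keep {pkg_at(p4,depot), pkg_at(p5,depot)}, require {truck_at(t2,gate)}
    → {pkg_at(p4,depot), pkg_at(p5,depot), truck_at(t2,gate)}

== RESULT ==
["pkg_at(p4,depot)", "pkg_at(p5,depot)", "truck_at(t2,gate)"]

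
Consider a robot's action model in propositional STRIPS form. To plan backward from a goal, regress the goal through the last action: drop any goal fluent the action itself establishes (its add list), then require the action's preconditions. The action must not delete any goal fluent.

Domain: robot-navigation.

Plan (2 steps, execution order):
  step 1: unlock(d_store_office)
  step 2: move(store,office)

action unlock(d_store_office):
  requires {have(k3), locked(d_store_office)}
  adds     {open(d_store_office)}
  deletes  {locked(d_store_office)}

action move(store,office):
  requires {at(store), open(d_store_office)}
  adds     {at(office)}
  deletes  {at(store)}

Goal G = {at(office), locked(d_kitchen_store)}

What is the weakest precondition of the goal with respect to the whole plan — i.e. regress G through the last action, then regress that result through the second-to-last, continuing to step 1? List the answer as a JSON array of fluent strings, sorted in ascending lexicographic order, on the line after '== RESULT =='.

Regress step by step:
  through step 2 (move(store,office)): drop {at(office)}, keep {locked(d_kitchen_store)}, require {at(store), open(d_store_office)}
    → {at(store), locked(d_kitchen_store), open(d_store_office)}
  through step 1 (unlock(d_store_office)): drop {open(d_store_office)}, keep {at(store), locked(d_kitchen_store)}, require {have(k3), locked(d_store_office)}
    → {at(store), have(k3), locked(d_kitchen_store), locked(d_store_office)}

== RESULT ==
["at(store)", "have(k3)", "locked(d_kitchen_store)", "locked(d_store_office)"]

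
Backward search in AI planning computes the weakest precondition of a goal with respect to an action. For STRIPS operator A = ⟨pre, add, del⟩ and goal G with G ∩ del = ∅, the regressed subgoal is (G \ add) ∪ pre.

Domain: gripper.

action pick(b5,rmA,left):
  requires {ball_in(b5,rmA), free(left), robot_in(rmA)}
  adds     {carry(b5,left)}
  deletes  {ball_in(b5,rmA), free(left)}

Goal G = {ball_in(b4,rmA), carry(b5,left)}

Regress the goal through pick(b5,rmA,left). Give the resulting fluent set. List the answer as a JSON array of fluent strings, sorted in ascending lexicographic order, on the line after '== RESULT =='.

Regress:
  G ∩ del = {}  (empty — regression defined)
  G \ add = {ball_in(b4,rmA), carry(b5,left)} \ {carry(b5,left)} = {ball_in(b4,rmA)}
  ∪ pre   = {ball_in(b4,rmA)} ∪ {ball_in(b5,rmA), free(left), robot_in(rmA)}
          = {ball_in(b4,rmA), ball_in(b5,rmA), free(left), robot_in(rmA)}

== RESULT ==
["ball_in(b4,rmA)", "ball_in(b5,rmA)", "free(left)", "robot_in(rmA)"]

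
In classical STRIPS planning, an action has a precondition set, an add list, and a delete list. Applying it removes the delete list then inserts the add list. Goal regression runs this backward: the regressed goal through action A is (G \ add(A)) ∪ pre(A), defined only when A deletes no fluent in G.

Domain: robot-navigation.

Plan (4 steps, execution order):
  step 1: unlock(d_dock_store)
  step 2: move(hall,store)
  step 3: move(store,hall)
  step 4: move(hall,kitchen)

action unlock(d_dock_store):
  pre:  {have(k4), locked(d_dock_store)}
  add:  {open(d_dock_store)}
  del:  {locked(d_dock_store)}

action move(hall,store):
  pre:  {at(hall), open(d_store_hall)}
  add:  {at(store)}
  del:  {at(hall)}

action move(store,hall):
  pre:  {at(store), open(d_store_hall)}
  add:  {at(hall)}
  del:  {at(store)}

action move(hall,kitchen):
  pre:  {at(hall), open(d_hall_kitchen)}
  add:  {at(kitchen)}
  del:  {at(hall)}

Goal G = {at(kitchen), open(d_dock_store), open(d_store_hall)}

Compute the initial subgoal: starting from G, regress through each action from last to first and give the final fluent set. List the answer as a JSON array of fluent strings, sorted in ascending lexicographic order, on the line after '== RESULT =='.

Work backward from the goal:
  through step 4 (move(hall,kitchen)): drop {at(kitchen)}, keep {open(d_dock_store), open(d_store_hall)}, require {at(hall), open(d_hall_kitchen)}
    → {at(hall), open(d_dock_store), open(d_hall_kitchen), open(d_store_hall)}
  through step 3 (move(store,hall)): drop {at(hall)}, keep {open(d_dock_store), open(d_hall_kitchen), open(d_store_hall)}, require {at(store), open(d_store_hall)}
    → {at(store), open(d_dock_store), open(d_hall_kitchen), open(d_store_hall)}
  through step 2 (move(hall,store)): drop {at(store)}, keep {open(d_dock_store), open(d_hall_kitchen), open(d_store_hall)}, require {at(hall), open(d_store_hall)}
    → {at(hall), open(d_dock_store), open(d_hall_kitchen), open(d_store_hall)}
  through step 1 (unlock(d_dock_store)): drop {open(d_dock_store)}, keep {at(hall), open(d_hall_kitchen), open(d_store_hall)}, require {have(k4), locked(d_dock_store)}
    → {at(hall), have(k4), locked(d_dock_store), open(d_hall_kitchen), open(d_store_hall)}

== RESULT ==
["at(hall)", "have(k4)", "locked(d_dock_store)", "open(d_hall_kitchen)", "open(d_store_hall)"]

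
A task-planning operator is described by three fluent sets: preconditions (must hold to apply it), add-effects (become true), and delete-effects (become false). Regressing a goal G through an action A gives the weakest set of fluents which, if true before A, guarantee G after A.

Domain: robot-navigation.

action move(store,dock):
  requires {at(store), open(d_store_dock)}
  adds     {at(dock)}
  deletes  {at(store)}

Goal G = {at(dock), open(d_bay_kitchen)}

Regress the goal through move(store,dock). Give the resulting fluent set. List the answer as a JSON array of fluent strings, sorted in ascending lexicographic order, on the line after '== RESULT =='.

Regress:
  G ∩ del = {}  (empty — regression defined)
  G \ add = {at(dock), open(d_bay_kitchen)} \ {at(dock)} = {open(d_bay_kitchen)}
  ∪ pre   = {open(d_bay_kitchen)} ∪ {at(store), open(d_store_dock)}
          = {at(store), open(d_bay_kitchen), open(d_store_dock)}

== RESULT ==
["at(store)", "open(d_bay_kitchen)", "open(d_store_dock)"]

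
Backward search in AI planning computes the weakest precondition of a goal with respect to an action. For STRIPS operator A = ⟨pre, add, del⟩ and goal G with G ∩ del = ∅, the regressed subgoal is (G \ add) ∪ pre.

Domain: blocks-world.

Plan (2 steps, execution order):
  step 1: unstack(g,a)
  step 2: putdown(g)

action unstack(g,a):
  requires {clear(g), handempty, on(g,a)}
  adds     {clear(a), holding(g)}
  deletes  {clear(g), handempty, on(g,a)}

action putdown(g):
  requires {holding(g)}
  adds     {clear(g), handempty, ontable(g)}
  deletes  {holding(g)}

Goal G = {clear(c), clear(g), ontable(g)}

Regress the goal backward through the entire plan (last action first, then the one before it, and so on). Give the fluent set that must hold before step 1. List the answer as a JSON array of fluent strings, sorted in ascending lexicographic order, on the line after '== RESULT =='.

Regress step by step:
  through step 2 (putdown(g)): drop {clear(g), ontable(g)}, keep {clear(c)}, require {holding(g)}
    → {clear(c), holding(g)}
  through step 1 (unstack(g,a)): drop {holding(g)}, keep {clear(c)}, require {clear(g), handempty, on(g,a)}
    → {clear(c), clear(g), handempty, on(g,a)}

== RESULT ==
["clear(c)", "clear(g)", "handempty", "on(g,a)"]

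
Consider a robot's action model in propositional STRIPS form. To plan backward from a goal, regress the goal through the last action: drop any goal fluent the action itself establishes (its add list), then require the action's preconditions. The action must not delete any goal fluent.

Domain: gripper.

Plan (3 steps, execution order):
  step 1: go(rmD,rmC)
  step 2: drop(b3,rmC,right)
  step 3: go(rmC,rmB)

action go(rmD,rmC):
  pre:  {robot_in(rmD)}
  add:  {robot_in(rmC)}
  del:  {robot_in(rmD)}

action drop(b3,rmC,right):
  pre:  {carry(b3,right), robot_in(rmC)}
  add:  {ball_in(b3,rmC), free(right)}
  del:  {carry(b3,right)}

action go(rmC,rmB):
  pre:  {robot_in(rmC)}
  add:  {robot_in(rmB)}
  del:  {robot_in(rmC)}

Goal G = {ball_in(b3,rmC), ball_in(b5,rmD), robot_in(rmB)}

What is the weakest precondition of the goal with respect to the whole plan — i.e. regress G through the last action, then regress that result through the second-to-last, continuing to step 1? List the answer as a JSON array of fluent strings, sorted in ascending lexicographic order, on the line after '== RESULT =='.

Regress step by step:
  through step 3 (go(rmC,rmB)): drop {robot_in(rmB)}, keep {ball_in(b3,rmC), ball_in(b5,rmD)}, require {robot_in(rmC)}
    → {ball_in(b3,rmC), ball_in(b5,rmD), robot_in(rmC)}
  through step 2 (drop(b3,rmC,right)): drop {ball_in(b3,rmC)}, keep {ball_in(b5,rmD), robot_in(rmC)}, require {carry(b3,right), robot_in(rmC)}
    → {ball_in(b5,rmD), carry(b3,right), robot_in(rmC)}
  through step 1 (go(rmD,rmC)): drop {robot_in(rmC)}, keep {ball_in(b5,rmD), carry(b3,right)}, require {robot_in(rmD)}
    → {ball_in(b5,rmD), carry(b3,right), robot_in(rmD)}

== RESULT ==
["ball_in(b5,rmD)", "carry(b3,right)", "robot_in(rmD)"]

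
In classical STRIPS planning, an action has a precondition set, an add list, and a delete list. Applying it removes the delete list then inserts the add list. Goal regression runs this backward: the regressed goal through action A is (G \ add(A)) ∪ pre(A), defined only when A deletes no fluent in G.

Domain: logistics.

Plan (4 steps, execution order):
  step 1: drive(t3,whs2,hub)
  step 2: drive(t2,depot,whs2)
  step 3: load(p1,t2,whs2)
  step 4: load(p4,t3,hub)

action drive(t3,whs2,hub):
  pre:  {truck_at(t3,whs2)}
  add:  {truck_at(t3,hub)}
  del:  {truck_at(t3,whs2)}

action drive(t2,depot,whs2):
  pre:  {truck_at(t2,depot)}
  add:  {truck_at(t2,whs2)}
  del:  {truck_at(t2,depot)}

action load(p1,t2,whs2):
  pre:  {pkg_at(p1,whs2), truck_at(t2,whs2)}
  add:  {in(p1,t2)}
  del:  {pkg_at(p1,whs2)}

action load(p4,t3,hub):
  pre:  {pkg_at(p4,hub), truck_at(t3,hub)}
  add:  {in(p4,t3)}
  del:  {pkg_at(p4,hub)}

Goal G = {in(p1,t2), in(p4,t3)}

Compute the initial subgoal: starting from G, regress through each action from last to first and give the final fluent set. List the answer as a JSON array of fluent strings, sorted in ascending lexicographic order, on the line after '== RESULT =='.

Work backward from the goal:
  through step 4 (load(p4,t3,hub)): drop {in(p4,t3)}, keep {in(p1,t2)}, require {pkg_at(p4,hub), truck_at(t3,hub)}
    → {in(p1,t2), pkg_at(p4,hub), truck_at(t3,hub)}
  through step 3 (load(p1,t2,whs2)): drop {in(p1,t2)}, keep {pkg_at(p4,hub), truck_at(t3,hub)}, require {pkg_at(p1,whs2), truck_at(t2,whs2)}
    → {pkg_at(p1,whs2), pkg_at(p4,hub), truck_at(t2,whs2), truck_at(t3,hub)}
  through step 2 (drive(t2,depot,whs2)): drop {truck_at(t2,whs2)}, keep {pkg_at(p1,whs2), pkg_at(p4,hub), truck_at(t3,hub)}, require {truck_at(t2,depot)}
    → {pkg_at(p1,whs2), pkg_at(p4,hub), truck_at(t2,depot), truck_at(t3,hub)}
  through step 1 (drive(t3,whs2,hub)): drop {truck_at(t3,hub)}, keep {pkg_at(p1,whs2), pkg_at(p4,hub), truck_at(t2,depot)}, require {truck_at(t3,whs2)}
    → {pkg_at(p1,whs2), pkg_at(p4,hub), truck_at(t2,depot), truck_at(t3,whs2)}

== RESULT ==
["pkg_at(p1,whs2)", "pkg_at(p4,hub)", "truck_at(t2,depot)", "truck_at(t3,whs2)"]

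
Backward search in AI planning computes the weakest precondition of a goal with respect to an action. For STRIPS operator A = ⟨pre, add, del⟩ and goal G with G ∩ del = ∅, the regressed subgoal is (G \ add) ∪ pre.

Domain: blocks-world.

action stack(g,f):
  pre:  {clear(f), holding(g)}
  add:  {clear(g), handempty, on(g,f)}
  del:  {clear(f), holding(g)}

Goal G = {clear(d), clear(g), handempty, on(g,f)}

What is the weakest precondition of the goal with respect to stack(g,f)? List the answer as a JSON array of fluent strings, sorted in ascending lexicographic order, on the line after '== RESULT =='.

Regress:
  G ∩ del = {}  (empty — regression defined)
  G \ add = {clear(d), clear(g), handempty, on(g,f)} \ {clear(g), handempty, on(g,f)} = {clear(d)}
  ∪ pre   = {clear(d)} ∪ {clear(f), holding(g)}
          = {clear(d), clear(f), holding(g)}

== RESULT ==
["clear(d)", "clear(f)", "holding(g)"]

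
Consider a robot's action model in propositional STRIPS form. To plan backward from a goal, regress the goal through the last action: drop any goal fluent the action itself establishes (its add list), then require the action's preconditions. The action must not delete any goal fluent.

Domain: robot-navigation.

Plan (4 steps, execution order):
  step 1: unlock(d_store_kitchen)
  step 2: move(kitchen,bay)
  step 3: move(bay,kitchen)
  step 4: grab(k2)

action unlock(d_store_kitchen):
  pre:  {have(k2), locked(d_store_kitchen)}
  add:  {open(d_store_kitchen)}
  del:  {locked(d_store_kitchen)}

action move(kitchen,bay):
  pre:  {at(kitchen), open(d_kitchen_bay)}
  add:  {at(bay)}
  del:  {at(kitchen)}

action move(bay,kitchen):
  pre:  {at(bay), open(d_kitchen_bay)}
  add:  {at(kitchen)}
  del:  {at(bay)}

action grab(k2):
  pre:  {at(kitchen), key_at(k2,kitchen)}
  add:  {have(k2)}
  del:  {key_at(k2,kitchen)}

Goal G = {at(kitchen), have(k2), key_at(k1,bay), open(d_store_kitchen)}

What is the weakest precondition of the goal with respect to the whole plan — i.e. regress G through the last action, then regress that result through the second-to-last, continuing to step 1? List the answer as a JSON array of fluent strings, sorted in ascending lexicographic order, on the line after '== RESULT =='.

Work backward from the goal:
  through step 4 (grab(k2)): drop {have(k2)}, keep {at(kitchen), key_at(k1,bay), open(d_store_kitchen)}, require {at(kitchen), key_at(k2,kitchen)}
    → {at(kitchen), key_at(k1,bay), key_at(k2,kitchen), open(d_store_kitchen)}
  through step 3 (move(bay,kitchen)): drop {at(kitchen)}, keep {key_at(k1,bay), key_at(k2,kitchen), open(d_store_kitchen)}, require {at(bay), open(d_kitchen_bay)}
    → {at(bay), key_at(k1,bay), key_at(k2,kitchen), open(d_kitchen_bay), open(d_store_kitchen)}
  through step 2 (move(kitchen,bay)): drop {at(bay)}, keep {key_at(k1,bay), key_at(k2,kitchen), open(d_kitchen_bay), open(d_store_kitchen)}, require {at(kitchen), open(d_kitchen_bay)}
    → {at(kitchen), key_at(k1,bay), key_at(k2,kitchen), open(d_kitchen_bay), open(d_store_kitchen)}
  through step 1 (unlock(d_store_kitchen)): drop {open(d_store_kitchen)}, keep {at(kitchen), key_at(k1,bay), key_at(k2,kitchen), open(d_kitchen_bay)}, require {have(k2), locked(d_store_kitchen)}
    → {at(kitchen), have(k2), key_at(k1,bay), key_at(k2,kitchen), locked(d_store_kitchen), open(d_kitchen_bay)}

== RESULT ==
["at(kitchen)", "have(k2)", "key_at(k1,bay)", "key_at(k2,kitchen)", "locked(d_store_kitchen)", "open(d_kitchen_bay)"]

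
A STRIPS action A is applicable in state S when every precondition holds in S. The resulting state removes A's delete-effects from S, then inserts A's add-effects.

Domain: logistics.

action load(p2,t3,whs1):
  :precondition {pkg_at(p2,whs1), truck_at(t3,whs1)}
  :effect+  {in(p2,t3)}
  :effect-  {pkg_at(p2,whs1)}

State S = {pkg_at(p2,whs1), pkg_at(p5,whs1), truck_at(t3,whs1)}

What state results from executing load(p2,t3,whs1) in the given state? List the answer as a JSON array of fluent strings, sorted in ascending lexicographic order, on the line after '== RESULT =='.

Compute (S \ del) ∪ add:
  pre ⊆ S: {pkg_at(p2,whs1), truck_at(t3,whs1)} ⊆ S  — applicable
  S \ del = {pkg_at(p5,whs1), truck_at(t3,whs1)}
  ∪ add   = {in(p2,t3), pkg_at(p5,whs1), truck_at(t3,whs1)}

== RESULT ==
["in(p2,t3)", "pkg_at(p5,whs1)", "truck_at(t3,whs1)"]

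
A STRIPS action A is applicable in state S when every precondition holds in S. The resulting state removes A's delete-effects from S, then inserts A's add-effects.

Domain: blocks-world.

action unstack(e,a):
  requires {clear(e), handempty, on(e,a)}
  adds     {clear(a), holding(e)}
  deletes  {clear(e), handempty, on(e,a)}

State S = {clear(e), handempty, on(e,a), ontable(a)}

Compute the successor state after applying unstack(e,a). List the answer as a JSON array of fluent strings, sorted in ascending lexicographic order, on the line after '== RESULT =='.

Progress:
  pre ⊆ S: {clear(e), handempty, on(e,a)} ⊆ S  — applicable
  S \ del = {ontable(a)}
  ∪ add   = {clear(a), holding(e), ontable(a)}

== RESULT ==
["clear(a)", "holding(e)", "ontable(a)"]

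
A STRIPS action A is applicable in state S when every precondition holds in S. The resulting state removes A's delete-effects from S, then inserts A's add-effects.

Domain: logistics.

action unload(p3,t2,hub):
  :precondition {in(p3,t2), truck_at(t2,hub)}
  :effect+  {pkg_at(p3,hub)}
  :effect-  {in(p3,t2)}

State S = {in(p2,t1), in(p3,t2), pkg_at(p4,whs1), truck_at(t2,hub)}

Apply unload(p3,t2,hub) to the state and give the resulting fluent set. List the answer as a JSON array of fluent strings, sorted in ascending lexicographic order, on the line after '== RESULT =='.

Progress:
  pre ⊆ S: {in(p3,t2), truck_at(t2,hub)} ⊆ S  — applicable
  S \ del = {in(p2,t1), pkg_at(p4,whs1), truck_at(t2,hub)}
  ∪ add   = {in(p2,t1), pkg_at(p3,hub), pkg_at(p4,whs1), truck_at(t2,hub)}

== RESULT ==
["in(p2,t1)", "pkg_at(p3,hub)", "pkg_at(p4,whs1)", "truck_at(t2,hub)"]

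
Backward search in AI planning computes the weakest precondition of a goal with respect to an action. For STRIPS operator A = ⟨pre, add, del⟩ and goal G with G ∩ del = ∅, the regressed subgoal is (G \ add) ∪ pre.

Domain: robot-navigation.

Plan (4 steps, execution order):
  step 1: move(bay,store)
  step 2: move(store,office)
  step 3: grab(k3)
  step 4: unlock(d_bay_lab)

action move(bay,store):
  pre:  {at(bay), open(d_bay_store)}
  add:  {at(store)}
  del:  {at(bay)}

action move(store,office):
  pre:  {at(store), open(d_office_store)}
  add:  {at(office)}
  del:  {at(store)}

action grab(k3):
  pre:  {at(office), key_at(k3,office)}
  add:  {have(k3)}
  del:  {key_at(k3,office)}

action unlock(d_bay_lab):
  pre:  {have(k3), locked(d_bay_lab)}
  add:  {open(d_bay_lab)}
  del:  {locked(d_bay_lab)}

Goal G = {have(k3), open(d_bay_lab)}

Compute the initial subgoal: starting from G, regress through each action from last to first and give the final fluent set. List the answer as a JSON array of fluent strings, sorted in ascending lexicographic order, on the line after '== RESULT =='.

Work backward from the goal:
  through step 4 (unlock(d_bay_lab)): drop {open(d_bay_lab)}, keep {have(k3)}, require {have(k3), locked(d_bay_lab)}
    → {have(k3), locked(d_bay_lab)}
  through step 3 (grab(k3)): drop {have(k3)}, keep {locked(d_bay_lab)}, require {at(office), key_at(k3,office)}
    → {at(office), key_at(k3,office), locked(d_bay_lab)}
  through step 2 (move(store,office)): drop {at(office)}, keep {key_at(k3,office), locked(d_bay_lab)}, require {at(store), open(d_office_store)}
    → {at(store), key_at(k3,office), locked(d_bay_lab), open(d_office_store)}
  through step 1 (move(bay,store)): drop {at(store)}, keep {key_at(k3,office), locked(d_bay_lab), open(d_office_store)}, require {at(bay), open(d_bay_store)}
    → {at(bay), key_at(k3,office), locked(d_bay_lab), open(d_bay_store), open(d_office_store)}

== RESULT ==
["at(bay)", "key_at(k3,office)", "locked(d_bay_lab)", "open(d_bay_store)", "open(d_office_store)"]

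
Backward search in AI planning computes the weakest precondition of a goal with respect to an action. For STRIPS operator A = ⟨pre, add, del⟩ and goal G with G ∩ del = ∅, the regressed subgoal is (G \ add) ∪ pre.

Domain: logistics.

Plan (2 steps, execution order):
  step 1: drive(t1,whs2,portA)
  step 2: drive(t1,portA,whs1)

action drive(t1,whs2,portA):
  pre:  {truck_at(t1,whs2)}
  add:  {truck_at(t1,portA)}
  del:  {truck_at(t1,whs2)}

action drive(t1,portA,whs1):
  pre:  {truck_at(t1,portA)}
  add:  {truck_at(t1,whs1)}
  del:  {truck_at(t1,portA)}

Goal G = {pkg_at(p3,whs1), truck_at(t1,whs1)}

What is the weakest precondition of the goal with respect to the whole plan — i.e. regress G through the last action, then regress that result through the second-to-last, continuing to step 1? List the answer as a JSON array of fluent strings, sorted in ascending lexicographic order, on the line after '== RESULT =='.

Work backward from the goal:
  through step 2 (drive(t1,portA,whs1)): drop {truck_at(t1,whs1)}, keep {pkg_at(p3,whs1)}, require {truck_at(t1,portA)}
    → {pkg_at(p3,whs1), truck_at(t1,portA)}
  through step 1 (drive(t1,whs2,portA)): drop {truck_at(t1,portA)}, keep {pkg_at(p3,whs1)}, require {truck_at(t1,whs2)}
    → {pkg_at(p3,whs1), truck_at(t1,whs2)}

== RESULT ==
["pkg_at(p3,whs1)", "truck_at(t1,whs2)"]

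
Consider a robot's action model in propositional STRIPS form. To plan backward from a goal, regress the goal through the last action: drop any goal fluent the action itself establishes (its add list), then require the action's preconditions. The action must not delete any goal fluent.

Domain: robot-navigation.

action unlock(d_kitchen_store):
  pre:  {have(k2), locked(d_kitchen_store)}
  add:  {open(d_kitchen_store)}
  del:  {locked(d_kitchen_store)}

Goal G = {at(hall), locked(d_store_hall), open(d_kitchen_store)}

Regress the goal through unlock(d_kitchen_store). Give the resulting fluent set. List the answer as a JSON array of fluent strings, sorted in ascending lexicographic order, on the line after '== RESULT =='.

Compute (G \ add) ∪ pre:
  G ∩ del = {}  (empty — regression defined)
  G \ add = {at(hall), locked(d_store_hall), open(d_kitchen_store)} \ {open(d_kitchen_store)} = {at(hall), locked(d_store_hall)}
  ∪ pre   = {at(hall), locked(d_store_hall)} ∪ {have(k2), locked(d_kitchen_store)}
          = {at(hall), have(k2), locked(d_kitchen_store), locked(d_store_hall)}

== RESULT ==
["at(hall)", "have(k2)", "locked(d_kitchen_store)", "locked(d_store_hall)"]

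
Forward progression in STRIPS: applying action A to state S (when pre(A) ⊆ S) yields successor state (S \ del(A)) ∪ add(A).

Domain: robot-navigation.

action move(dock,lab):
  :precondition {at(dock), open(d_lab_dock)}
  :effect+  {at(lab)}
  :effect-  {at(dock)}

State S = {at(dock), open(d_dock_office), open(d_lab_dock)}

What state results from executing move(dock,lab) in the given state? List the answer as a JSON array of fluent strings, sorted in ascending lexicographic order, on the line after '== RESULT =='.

Progress:
  pre ⊆ S: {at(dock), open(d_lab_dock)} ⊆ S  — applicable
  S \ del = {open(d_dock_office), open(d_lab_dock)}
  ∪ add   = {at(lab), open(d_dock_office), open(d_lab_dock)}

== RESULT ==
["at(lab)", "open(d_dock_office)", "open(d_lab_dock)"]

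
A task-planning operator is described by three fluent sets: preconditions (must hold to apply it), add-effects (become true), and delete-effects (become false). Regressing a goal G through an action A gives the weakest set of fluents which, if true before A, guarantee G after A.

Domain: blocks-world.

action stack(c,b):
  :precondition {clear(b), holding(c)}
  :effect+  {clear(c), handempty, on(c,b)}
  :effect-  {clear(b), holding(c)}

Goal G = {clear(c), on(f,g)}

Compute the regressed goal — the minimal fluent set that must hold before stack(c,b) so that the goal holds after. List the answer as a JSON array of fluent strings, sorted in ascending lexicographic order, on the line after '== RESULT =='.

Compute (G \ add) ∪ pre:
  G ∩ del = {}  (empty — regression defined)
  G \ add = {clear(c), on(f,g)} \ {clear(c), handempty, on(c,b)} = {on(f,g)}
  ∪ pre   = {on(f,g)} ∪ {clear(b), holding(c)}
          = {clear(b), holding(c), on(f,g)}

== RESULT ==
["clear(b)", "holding(c)", "on(f,g)"]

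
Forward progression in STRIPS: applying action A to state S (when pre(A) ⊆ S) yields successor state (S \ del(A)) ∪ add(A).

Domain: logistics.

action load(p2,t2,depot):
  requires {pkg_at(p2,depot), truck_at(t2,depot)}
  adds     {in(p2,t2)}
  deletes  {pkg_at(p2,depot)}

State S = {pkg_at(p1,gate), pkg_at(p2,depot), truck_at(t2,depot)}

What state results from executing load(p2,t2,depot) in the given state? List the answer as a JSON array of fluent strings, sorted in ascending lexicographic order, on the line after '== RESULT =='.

Progress:
  pre ⊆ S: {pkg_at(p2,depot), truck_at(t2,depot)} ⊆ S  — applicable
  S \ del = {pkg_at(p1,gate), truck_at(t2,depot)}
  ∪ add   = {in(p2,t2), pkg_at(p1,gate), truck_at(t2,depot)}

== RESULT ==
["in(p2,t2)", "pkg_at(p1,gate)", "truck_at(t2,depot)"]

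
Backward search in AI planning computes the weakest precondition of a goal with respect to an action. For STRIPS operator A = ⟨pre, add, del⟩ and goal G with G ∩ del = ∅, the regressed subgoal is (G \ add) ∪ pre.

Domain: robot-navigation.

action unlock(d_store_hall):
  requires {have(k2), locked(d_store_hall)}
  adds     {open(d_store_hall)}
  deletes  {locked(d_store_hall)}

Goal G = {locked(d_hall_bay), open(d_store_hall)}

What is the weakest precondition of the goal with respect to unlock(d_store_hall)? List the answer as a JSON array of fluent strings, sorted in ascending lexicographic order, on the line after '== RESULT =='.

Compute (G \ add) ∪ pre:
  G ∩ del = {}  (empty — regression defined)
  G \ add = {locked(d_hall_bay), open(d_store_hall)} \ {open(d_store_hall)} = {locked(d_hall_bay)}
  ∪ pre   = {locked(d_hall_bay)} ∪ {have(k2), locked(d_store_hall)}
          = {have(k2), locked(d_hall_bay), locked(d_store_hall)}

== RESULT ==
["have(k2)", "locked(d_hall_bay)", "locked(d_store_hall)"]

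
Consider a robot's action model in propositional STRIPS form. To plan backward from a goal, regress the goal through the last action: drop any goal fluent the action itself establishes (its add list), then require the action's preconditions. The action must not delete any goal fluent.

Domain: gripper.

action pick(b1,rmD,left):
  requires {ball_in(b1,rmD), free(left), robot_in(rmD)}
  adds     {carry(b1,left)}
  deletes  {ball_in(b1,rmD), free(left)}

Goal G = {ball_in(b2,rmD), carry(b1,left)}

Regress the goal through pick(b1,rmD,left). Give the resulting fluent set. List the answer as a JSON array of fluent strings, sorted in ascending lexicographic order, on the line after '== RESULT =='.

Regress:
  G ∩ del = {}  (empty — regression defined)
  G \ add = {ball_in(b2,rmD), carry(b1,left)} \ {carry(b1,left)} = {ball_in(b2,rmD)}
  ∪ pre   = {ball_in(b2,rmD)} ∪ {ball_in(b1,rmD), free(left), robot_in(rmD)}
          = {ball_in(b1,rmD), ball_in(b2,rmD), free(left), robot_in(rmD)}

== RESULT ==
["ball_in(b1,rmD)", "ball_in(b2,rmD)", "free(left)", "robot_in(rmD)"]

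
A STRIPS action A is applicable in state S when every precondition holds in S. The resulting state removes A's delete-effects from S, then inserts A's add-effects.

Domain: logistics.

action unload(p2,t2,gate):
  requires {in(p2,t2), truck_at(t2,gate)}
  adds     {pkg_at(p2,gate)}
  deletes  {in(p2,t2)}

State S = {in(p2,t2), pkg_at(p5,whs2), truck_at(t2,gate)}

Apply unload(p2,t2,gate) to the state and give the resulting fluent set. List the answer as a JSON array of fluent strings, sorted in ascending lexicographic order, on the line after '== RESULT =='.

Compute (S \ del) ∪ add:
  pre ⊆ S: {in(p2,t2), truck_at(t2,gate)} ⊆ S  — applicable
  S \ del = {pkg_at(p5,whs2), truck_at(t2,gate)}
  ∪ add   = {pkg_at(p2,gate), pkg_at(p5,whs2), truck_at(t2,gate)}

== RESULT ==
["pkg_at(p2,gate)", "pkg_at(p5,whs2)", "truck_at(t2,gate)"]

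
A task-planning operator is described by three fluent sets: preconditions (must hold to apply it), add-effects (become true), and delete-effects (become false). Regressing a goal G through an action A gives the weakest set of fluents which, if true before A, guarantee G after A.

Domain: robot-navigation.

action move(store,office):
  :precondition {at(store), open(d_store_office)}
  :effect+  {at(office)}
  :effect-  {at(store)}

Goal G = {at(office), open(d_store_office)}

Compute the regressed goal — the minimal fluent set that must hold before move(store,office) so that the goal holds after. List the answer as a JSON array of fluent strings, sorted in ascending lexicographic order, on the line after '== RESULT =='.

Compute (G \ add) ∪ pre:
  G ∩ del = {}  (empty — regression defined)
  G \ add = {at(office), open(d_store_office)} \ {at(office)} = {open(d_store_office)}
  ∪ pre   = {open(d_store_office)} ∪ {at(store), open(d_store_office)}
          = {at(store), open(d_store_office)}

== RESULT ==
["at(store)", "open(d_store_office)"]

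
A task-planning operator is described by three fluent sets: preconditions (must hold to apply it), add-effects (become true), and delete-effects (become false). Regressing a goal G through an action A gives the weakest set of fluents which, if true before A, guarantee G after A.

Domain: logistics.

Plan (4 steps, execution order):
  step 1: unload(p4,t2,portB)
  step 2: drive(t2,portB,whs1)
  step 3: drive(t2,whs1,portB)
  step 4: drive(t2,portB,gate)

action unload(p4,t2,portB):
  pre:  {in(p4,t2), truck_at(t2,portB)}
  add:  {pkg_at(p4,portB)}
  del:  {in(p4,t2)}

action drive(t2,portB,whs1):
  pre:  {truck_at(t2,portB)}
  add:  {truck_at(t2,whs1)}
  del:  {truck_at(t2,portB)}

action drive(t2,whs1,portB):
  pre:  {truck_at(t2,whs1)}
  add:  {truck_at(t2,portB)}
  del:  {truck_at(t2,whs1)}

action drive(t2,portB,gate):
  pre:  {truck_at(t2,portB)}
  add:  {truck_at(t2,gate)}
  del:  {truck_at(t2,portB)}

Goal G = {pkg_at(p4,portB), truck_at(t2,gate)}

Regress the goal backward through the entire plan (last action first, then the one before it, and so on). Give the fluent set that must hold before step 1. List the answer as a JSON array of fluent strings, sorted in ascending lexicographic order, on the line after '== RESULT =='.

Work backward from the goal:
  through step 4 (drive(t2,portB,gate)): drop {truck_at(t2,gate)}, keep {pkg_at(p4,portB)}, require {truck_at(t2,portB)}
    → {pkg_at(p4,portB), truck_at(t2,portB)}
  through step 3 (drive(t2,whs1,portB)): drop {truck_at(t2,portB)}, keep {pkg_at(p4,portB)}, require {truck_at(t2,whs1)}
    → {pkg_at(p4,portB), truck_at(t2,whs1)}
  through step 2 (drive(t2,portB,whs1)): drop {truck_at(t2,whs1)}, keep {pkg_at(p4,portB)}, require {truck_at(t2,portB)}
    → {pkg_at(p4,portB), truck_at(t2,portB)}
  through step 1 (unload(p4,t2,portB)): drop {pkg_at(p4,portB)}, keep {truck_at(t2,portB)}, require {in(p4,t2), truck_at(t2,portB)}
    → {in(p4,t2), truck_at(t2,portB)}

== RESULT ==
["in(p4,t2)", "truck_at(t2,portB)"]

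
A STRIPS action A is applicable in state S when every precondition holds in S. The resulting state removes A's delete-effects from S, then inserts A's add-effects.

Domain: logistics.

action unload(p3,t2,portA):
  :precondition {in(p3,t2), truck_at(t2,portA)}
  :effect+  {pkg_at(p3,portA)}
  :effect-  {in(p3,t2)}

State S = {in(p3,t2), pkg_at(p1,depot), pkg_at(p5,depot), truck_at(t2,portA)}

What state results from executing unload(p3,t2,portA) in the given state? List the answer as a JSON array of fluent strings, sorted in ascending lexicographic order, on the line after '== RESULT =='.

Compute (S \ del) ∪ add:
  pre ⊆ S: {in(p3,t2), truck_at(t2,portA)} ⊆ S  — applicable
  S \ del = {pkg_at(p1,depot), pkg_at(p5,depot), truck_at(t2,portA)}
  ∪ add   = {pkg_at(p1,depot), pkg_at(p3,portA), pkg_at(p5,depot), truck_at(t2,portA)}

== RESULT ==
["pkg_at(p1,depot)", "pkg_at(p3,portA)", "pkg_at(p5,depot)", "truck_at(t2,portA)"]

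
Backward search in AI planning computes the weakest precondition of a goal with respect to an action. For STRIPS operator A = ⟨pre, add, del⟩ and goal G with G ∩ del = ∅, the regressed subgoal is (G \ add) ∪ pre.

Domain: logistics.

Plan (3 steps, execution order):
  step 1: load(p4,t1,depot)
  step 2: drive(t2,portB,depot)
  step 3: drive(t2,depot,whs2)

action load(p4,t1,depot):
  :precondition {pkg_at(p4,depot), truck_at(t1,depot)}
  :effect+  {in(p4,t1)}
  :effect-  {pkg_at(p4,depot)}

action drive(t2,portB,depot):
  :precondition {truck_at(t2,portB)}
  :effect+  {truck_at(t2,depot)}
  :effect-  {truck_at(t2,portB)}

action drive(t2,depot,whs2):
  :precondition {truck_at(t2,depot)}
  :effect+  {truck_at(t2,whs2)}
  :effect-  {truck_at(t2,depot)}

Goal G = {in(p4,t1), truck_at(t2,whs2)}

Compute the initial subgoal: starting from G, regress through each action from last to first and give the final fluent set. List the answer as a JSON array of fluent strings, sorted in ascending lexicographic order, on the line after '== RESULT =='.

Work backward from the goal:
  through step 3 (drive(t2,depot,whs2)): drop {truck_at(t2,whs2)}, keep {in(p4,t1)}, require {truck_at(t2,depot)}
    → {in(p4,t1), truck_at(t2,depot)}
  through step 2 (drive(t2,portB,depot)): drop {truck_at(t2,depot)}, keep {in(p4,t1)}, require {truck_at(t2,portB)}
    → {in(p4,t1), truck_at(t2,portB)}
  through step 1 (load(p4,t1,depot)): drop {in(p4,t1)}, keep {truck_at(t2,portB)}, require {pkg_at(p4,depot), truck_at(t1,depot)}
    → {pkg_at(p4,depot), truck_at(t1,depot), truck_at(t2,portB)}

== RESULT ==
["pkg_at(p4,depot)", "truck_at(t1,depot)", "truck_at(t2,portB)"]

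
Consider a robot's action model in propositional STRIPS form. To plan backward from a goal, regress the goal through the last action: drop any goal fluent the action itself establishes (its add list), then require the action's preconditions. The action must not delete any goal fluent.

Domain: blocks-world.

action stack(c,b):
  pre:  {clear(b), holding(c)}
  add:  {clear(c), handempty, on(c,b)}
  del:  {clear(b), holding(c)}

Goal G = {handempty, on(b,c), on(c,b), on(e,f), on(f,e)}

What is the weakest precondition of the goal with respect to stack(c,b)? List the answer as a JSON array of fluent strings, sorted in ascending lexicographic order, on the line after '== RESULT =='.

Regress:
  G ∩ del = {}  (empty — regression defined)
  G \ add = {handempty, on(b,c), on(c,b), on(e,f), on(f,e)} \ {clear(c), handempty, on(c,b)} = {on(b,c), on(e,f), on(f,e)}
  ∪ pre   = {on(b,c), on(e,f), on(f,e)} ∪ {clear(b), holding(c)}
          = {clear(b), holding(c), on(b,c), on(e,f), on(f,e)}

== RESULT ==
["clear(b)", "holding(c)", "on(b,c)", "on(e,f)", "on(f,e)"]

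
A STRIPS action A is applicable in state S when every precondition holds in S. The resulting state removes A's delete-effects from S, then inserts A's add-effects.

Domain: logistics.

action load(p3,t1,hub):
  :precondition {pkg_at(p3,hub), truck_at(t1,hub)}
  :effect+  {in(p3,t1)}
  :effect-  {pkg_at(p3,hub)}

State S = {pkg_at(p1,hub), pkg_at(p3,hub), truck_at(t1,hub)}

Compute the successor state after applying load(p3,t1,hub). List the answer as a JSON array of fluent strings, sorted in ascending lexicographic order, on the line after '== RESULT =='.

Compute (S \ del) ∪ add:
  pre ⊆ S: {pkg_at(p3,hub), truck_at(t1,hub)} ⊆ S  — applicable
  S \ del = {pkg_at(p1,hub), truck_at(t1,hub)}
  ∪ add   = {in(p3,t1), pkg_at(p1,hub), truck_at(t1,hub)}

== RESULT ==
["in(p3,t1)", "pkg_at(p1,hub)", "truck_at(t1,hub)"]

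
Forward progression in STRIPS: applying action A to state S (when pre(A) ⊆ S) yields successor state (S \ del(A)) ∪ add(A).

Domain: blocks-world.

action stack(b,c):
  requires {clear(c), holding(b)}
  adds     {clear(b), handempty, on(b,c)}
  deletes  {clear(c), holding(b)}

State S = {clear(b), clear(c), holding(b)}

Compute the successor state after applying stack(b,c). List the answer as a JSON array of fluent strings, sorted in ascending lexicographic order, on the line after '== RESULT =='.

Compute (S \ del) ∪ add:
  pre ⊆ S: {clear(c), holding(b)} ⊆ S  — applicable
  S \ del = {clear(b)}
  ∪ add   = {clear(b), handempty, on(b,c)}

== RESULT ==
["clear(b)", "handempty", "on(b,c)"]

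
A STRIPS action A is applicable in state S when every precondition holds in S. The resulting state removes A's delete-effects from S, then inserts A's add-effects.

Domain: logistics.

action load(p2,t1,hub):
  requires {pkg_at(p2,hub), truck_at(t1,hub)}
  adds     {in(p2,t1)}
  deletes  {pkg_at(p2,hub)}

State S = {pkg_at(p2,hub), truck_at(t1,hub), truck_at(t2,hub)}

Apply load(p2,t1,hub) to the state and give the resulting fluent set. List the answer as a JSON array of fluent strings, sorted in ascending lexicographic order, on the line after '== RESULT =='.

Compute (S \ del) ∪ add:
  pre ⊆ S: {pkg_at(p2,hub), truck_at(t1,hub)} ⊆ S  — applicable
  S \ del = {truck_at(t1,hub), truck_at(t2,hub)}
  ∪ add   = {in(p2,t1), truck_at(t1,hub), truck_at(t2,hub)}

== RESULT ==
["in(p2,t1)", "truck_at(t1,hub)", "truck_at(t2,hub)"]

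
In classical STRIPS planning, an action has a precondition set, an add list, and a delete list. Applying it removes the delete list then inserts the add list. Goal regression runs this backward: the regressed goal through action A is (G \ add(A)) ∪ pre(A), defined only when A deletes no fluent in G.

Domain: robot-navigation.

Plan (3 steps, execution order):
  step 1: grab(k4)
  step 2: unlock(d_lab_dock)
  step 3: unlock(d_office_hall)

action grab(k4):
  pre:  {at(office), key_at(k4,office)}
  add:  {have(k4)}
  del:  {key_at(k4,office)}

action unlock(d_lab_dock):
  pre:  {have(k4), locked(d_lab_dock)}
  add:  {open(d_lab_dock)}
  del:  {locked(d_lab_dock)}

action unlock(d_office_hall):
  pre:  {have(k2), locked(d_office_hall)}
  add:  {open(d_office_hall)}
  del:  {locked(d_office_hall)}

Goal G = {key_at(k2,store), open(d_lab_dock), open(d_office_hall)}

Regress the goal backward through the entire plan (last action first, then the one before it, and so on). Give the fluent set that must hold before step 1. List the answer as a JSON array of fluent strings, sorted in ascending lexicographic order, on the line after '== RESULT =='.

Work backward from the goal:
  through step 3 (unlock(d_office_hall)): drop {open(d_office_hall)}, keep {key_at(k2,store), open(d_lab_dock)}, require {have(k2), locked(d_office_hall)}
    → {have(k2), key_at(k2,store), locked(d_office_hall), open(d_lab_dock)}
  through step 2 (unlock(d_lab_dock)): drop {open(d_lab_dock)}, keep {have(k2), key_at(k2,store), locked(d_office_hall)}, require {have(k4), locked(d_lab_dock)}
    → {have(k2), have(k4), key_at(k2,store), locked(d_lab_dock), locked(d_office_hall)}
  through step 1 (grab(k4)): drop {have(k4)}, keep {have(k2), key_at(k2,store), locked(d_lab_dock), locked(d_office_hall)}, require {at(office), key_at(k4,office)}
    → {at(office), have(k2), key_at(k2,store), key_at(k4,office), locked(d_lab_dock), locked(d_office_hall)}

== RESULT ==
["at(office)", "have(k2)", "key_at(k2,store)", "key_at(k4,office)", "locked(d_lab_dock)", "locked(d_office_hall)"]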